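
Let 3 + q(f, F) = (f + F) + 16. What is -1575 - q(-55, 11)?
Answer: -1544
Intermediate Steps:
q(f, F) = 13 + F + f (q(f, F) = -3 + ((f + F) + 16) = -3 + ((F + f) + 16) = -3 + (16 + F + f) = 13 + F + f)
-1575 - q(-55, 11) = -1575 - (13 + 11 - 55) = -1575 - 1*(-31) = -1575 + 31 = -1544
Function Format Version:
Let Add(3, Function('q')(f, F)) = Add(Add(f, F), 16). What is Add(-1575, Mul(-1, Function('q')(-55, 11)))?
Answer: -1544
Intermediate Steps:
Function('q')(f, F) = Add(13, F, f) (Function('q')(f, F) = Add(-3, Add(Add(f, F), 16)) = Add(-3, Add(Add(F, f), 16)) = Add(-3, Add(16, F, f)) = Add(13, F, f))
Add(-1575, Mul(-1, Function('q')(-55, 11))) = Add(-1575, Mul(-1, Add(13, 11, -55))) = Add(-1575, Mul(-1, -31)) = Add(-1575, 31) = -1544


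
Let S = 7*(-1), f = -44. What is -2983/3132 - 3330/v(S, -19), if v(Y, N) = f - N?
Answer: 2070997/15660 ≈ 132.25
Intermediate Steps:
S = -7
v(Y, N) = -44 - N
-2983/3132 - 3330/v(S, -19) = -2983/3132 - 3330/(-44 - 1*(-19)) = -2983*1/3132 - 3330/(-44 + 19) = -2983/3132 - 3330/(-25) = -2983/3132 - 3330*(-1/25) = -2983/3132 + 666/5 = 2070997/15660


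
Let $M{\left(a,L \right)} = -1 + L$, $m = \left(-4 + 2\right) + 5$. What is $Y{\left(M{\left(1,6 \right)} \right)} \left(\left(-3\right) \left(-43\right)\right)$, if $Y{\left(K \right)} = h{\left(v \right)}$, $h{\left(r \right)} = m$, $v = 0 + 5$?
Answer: $387$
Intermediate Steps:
$m = 3$ ($m = -2 + 5 = 3$)
$v = 5$
$h{\left(r \right)} = 3$
$Y{\left(K \right)} = 3$
$Y{\left(M{\left(1,6 \right)} \right)} \left(\left(-3\right) \left(-43\right)\right) = 3 \left(\left(-3\right) \left(-43\right)\right) = 3 \cdot 129 = 387$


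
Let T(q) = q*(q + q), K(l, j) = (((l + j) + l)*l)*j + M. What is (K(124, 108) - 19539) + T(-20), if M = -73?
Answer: 4748740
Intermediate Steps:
K(l, j) = -73 + j*l*(j + 2*l) (K(l, j) = (((l + j) + l)*l)*j - 73 = (((j + l) + l)*l)*j - 73 = ((j + 2*l)*l)*j - 73 = (l*(j + 2*l))*j - 73 = j*l*(j + 2*l) - 73 = -73 + j*l*(j + 2*l))
T(q) = 2*q² (T(q) = q*(2*q) = 2*q²)
(K(124, 108) - 19539) + T(-20) = ((-73 + 124*108² + 2*108*124²) - 19539) + 2*(-20)² = ((-73 + 124*11664 + 2*108*15376) - 19539) + 2*400 = ((-73 + 1446336 + 3321216) - 19539) + 800 = (4767479 - 19539) + 800 = 4747940 + 800 = 4748740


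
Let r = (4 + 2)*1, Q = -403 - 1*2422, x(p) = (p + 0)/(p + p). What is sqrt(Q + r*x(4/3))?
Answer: I*sqrt(2822) ≈ 53.122*I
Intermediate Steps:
x(p) = 1/2 (x(p) = p/((2*p)) = p*(1/(2*p)) = 1/2)
Q = -2825 (Q = -403 - 2422 = -2825)
r = 6 (r = 6*1 = 6)
sqrt(Q + r*x(4/3)) = sqrt(-2825 + 6*(1/2)) = sqrt(-2825 + 3) = sqrt(-2822) = I*sqrt(2822)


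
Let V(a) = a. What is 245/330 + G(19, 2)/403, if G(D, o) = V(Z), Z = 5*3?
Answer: 20737/26598 ≈ 0.77964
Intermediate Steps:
Z = 15
G(D, o) = 15
245/330 + G(19, 2)/403 = 245/330 + 15/403 = 245*(1/330) + 15*(1/403) = 49/66 + 15/403 = 20737/26598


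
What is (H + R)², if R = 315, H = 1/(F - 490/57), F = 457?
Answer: 64820887504164/653262481 ≈ 99226.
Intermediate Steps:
H = 57/25559 (H = 1/(457 - 490/57) = 1/(25559/57) = 57/25559 ≈ 0.0022301)
(H + R)² = (57/25559 + 315)² = (8051142/25559)² = 64820887504164/653262481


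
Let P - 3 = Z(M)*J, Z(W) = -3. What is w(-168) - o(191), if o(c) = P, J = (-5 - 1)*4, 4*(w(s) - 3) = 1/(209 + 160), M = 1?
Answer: -106271/1476 ≈ -71.999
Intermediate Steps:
w(s) = 4429/1476 (w(s) = 3 + 1/(4*(209 + 160)) = 3 + (¼)/369 = 3 + (¼)*(1/369) = 3 + 1/1476 = 4429/1476)
J = -24 (J = -6*4 = -24)
P = 75 (P = 3 - 3*(-24) = 3 + 72 = 75)
o(c) = 75
w(-168) - o(191) = 4429/1476 - 1*75 = 4429/1476 - 75 = -106271/1476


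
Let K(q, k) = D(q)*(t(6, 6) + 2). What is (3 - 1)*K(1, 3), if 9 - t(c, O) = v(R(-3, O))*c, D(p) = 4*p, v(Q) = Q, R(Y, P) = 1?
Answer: 40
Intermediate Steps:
t(c, O) = 9 - c
K(q, k) = 20*q (K(q, k) = (4*q)*((9 - 1*6) + 2) = (4*q)*((9 - 6) + 2) = (4*q)*(3 + 2) = (4*q)*5 = 20*q)
(3 - 1)*K(1, 3) = (3 - 1)*(20*1) = 2*20 = 40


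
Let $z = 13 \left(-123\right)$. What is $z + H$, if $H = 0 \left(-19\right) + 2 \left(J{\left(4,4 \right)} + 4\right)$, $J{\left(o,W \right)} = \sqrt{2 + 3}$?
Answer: $-1591 + 2 \sqrt{5} \approx -1586.5$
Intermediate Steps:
$J{\left(o,W \right)} = \sqrt{5}$
$H = 8 + 2 \sqrt{5}$ ($H = 0 \left(-19\right) + 2 \left(\sqrt{5} + 4\right) = 0 + 2 \left(4 + \sqrt{5}\right) = 0 + \left(8 + 2 \sqrt{5}\right) = 8 + 2 \sqrt{5} \approx 12.472$)
$z = -1599$
$z + H = -1599 + \left(8 + 2 \sqrt{5}\right) = -1591 + 2 \sqrt{5}$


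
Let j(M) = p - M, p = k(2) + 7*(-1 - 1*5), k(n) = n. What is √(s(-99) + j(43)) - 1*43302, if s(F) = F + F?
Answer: -43302 + I*√281 ≈ -43302.0 + 16.763*I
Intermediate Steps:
s(F) = 2*F
p = -40 (p = 2 + 7*(-1 - 1*5) = 2 + 7*(-1 - 5) = 2 + 7*(-6) = 2 - 42 = -40)
j(M) = -40 - M
√(s(-99) + j(43)) - 1*43302 = √(2*(-99) + (-40 - 1*43)) - 1*43302 = √(-198 + (-40 - 43)) - 43302 = √(-198 - 83) - 43302 = √(-281) - 43302 = I*√281 - 43302 = -43302 + I*√281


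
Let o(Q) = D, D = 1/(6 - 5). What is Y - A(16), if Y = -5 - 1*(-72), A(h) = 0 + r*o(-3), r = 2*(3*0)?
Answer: 67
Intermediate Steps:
r = 0 (r = 2*0 = 0)
D = 1 (D = 1/1 = 1)
o(Q) = 1
A(h) = 0 (A(h) = 0 + 0*1 = 0 + 0 = 0)
Y = 67 (Y = -5 + 72 = 67)
Y - A(16) = 67 - 1*0 = 67 + 0 = 67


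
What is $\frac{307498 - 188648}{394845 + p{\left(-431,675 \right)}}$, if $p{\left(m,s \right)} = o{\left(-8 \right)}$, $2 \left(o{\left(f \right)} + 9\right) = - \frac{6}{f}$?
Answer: $\frac{950800}{3158691} \approx 0.30101$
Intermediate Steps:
$o{\left(f \right)} = -9 - \frac{3}{f}$ ($o{\left(f \right)} = -9 + \frac{\left(-6\right) \frac{1}{f}}{2} = -9 - \frac{3}{f}$)
$p{\left(m,s \right)} = - \frac{69}{8}$ ($p{\left(m,s \right)} = -9 - \frac{3}{-8} = -9 - - \frac{3}{8} = -9 + \frac{3}{8} = - \frac{69}{8}$)
$\frac{307498 - 188648}{394845 + p{\left(-431,675 \right)}} = \frac{307498 - 188648}{394845 - \frac{69}{8}} = \frac{118850}{\frac{3158691}{8}} = 118850 \cdot \frac{8}{3158691} = \frac{950800}{3158691}$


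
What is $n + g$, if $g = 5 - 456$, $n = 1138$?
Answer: $687$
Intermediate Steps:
$g = -451$ ($g = 5 - 456 = -451$)
$n + g = 1138 - 451 = 687$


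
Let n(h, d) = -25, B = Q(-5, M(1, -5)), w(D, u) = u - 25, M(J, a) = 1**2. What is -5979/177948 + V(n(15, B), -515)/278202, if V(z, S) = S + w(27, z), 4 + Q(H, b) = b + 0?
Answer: -32665007/916768324 ≈ -0.035631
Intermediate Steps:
M(J, a) = 1
w(D, u) = -25 + u
Q(H, b) = -4 + b (Q(H, b) = -4 + (b + 0) = -4 + b)
B = -3 (B = -4 + 1 = -3)
V(z, S) = -25 + S + z (V(z, S) = S + (-25 + z) = -25 + S + z)
-5979/177948 + V(n(15, B), -515)/278202 = -5979/177948 + (-25 - 515 - 25)/278202 = -5979*1/177948 - 565*1/278202 = -1993/59316 - 565/278202 = -32665007/916768324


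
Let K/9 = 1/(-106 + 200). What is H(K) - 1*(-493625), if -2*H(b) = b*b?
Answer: 8723340919/17672 ≈ 4.9363e+5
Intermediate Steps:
K = 9/94 (K = 9/(-106 + 200) = 9/94 ≈ 0.095745)
H(b) = -b²/2 (H(b) = -b*b/2 = -b²/2)
H(K) - 1*(-493625) = -(9/94)²/2 - 1*(-493625) = -½*81/8836 + 493625 = -81/17672 + 493625 = 8723340919/17672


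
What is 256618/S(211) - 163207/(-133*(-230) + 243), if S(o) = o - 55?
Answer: 358492841/218634 ≈ 1639.7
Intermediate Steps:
S(o) = -55 + o
256618/S(211) - 163207/(-133*(-230) + 243) = 256618/(-55 + 211) - 163207/(-133*(-230) + 243) = 256618/156 - 163207/(30590 + 243) = 256618*(1/156) - 163207/30833 = 128309/78 - 163207*1/30833 = 128309/78 - 14837/2803 = 358492841/218634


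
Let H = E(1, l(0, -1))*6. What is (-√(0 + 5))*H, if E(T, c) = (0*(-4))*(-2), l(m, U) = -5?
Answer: 0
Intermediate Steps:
E(T, c) = 0 (E(T, c) = 0*(-2) = 0)
H = 0 (H = 0*6 = 0)
(-√(0 + 5))*H = -√(0 + 5)*0 = -√5*0 = 0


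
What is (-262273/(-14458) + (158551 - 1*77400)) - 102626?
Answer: -310223277/14458 ≈ -21457.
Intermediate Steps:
(-262273/(-14458) + (158551 - 1*77400)) - 102626 = (-262273*(-1/14458) + (158551 - 77400)) - 102626 = (262273/14458 + 81151) - 102626 = 1173543431/14458 - 102626 = -310223277/14458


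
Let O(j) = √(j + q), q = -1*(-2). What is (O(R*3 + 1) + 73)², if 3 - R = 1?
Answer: 5776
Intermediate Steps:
R = 2 (R = 3 - 1*1 = 3 - 1 = 2)
q = 2
O(j) = √(2 + j) (O(j) = √(j + 2) = √(2 + j))
(O(R*3 + 1) + 73)² = (√(2 + (2*3 + 1)) + 73)² = (√(2 + (6 + 1)) + 73)² = (√(2 + 7) + 73)² = (√9 + 73)² = (3 + 73)² = 76² = 5776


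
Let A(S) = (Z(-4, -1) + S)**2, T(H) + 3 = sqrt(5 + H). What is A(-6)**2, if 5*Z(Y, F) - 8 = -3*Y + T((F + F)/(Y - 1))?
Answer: 851644/15625 - 136032*sqrt(15)/15625 ≈ 20.787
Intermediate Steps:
T(H) = -3 + sqrt(5 + H)
Z(Y, F) = 1 - 3*Y/5 + sqrt(5 + 2*F/(-1 + Y))/5 (Z(Y, F) = 8/5 + (-3*Y + (-3 + sqrt(5 + (F + F)/(Y - 1))))/5 = 8/5 + (-3*Y + (-3 + sqrt(5 + (2*F)/(-1 + Y))))/5 = 8/5 + (-3*Y + (-3 + sqrt(5 + 2*F/(-1 + Y))))/5 = 8/5 + (-3 + sqrt(5 + 2*F/(-1 + Y)) - 3*Y)/5 = 8/5 + (-3/5 - 3*Y/5 + sqrt(5 + 2*F/(-1 + Y))/5) = 1 - 3*Y/5 + sqrt(5 + 2*F/(-1 + Y))/5)
A(S) = (17/5 + S + 3*sqrt(15)/25)**2 (A(S) = ((1 - 3/5*(-4) + sqrt((-5 + 2*(-1) + 5*(-4))/(-1 - 4))/5) + S)**2 = ((1 + 12/5 + sqrt((-5 - 2 - 20)/(-5))/5) + S)**2 = ((1 + 12/5 + sqrt(-1/5*(-27))/5) + S)**2 = ((1 + 12/5 + sqrt(27/5)/5) + S)**2 = ((1 + 12/5 + (3*sqrt(15)/5)/5) + S)**2 = ((1 + 12/5 + 3*sqrt(15)/25) + S)**2 = ((17/5 + 3*sqrt(15)/25) + S)**2 = (17/5 + S + 3*sqrt(15)/25)**2)
A(-6)**2 = ((85 + 3*sqrt(15) + 25*(-6))**2/625)**2 = ((85 + 3*sqrt(15) - 150)**2/625)**2 = ((-65 + 3*sqrt(15))**2/625)**2 = (-65 + 3*sqrt(15))**4/390625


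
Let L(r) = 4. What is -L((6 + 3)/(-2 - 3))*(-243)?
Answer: 972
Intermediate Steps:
-L((6 + 3)/(-2 - 3))*(-243) = -1*4*(-243) = -4*(-243) = 972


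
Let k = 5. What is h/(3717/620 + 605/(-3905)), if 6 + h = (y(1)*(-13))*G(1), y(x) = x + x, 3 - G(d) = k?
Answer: 2024920/257087 ≈ 7.8764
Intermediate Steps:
G(d) = -2 (G(d) = 3 - 1*5 = 3 - 5 = -2)
y(x) = 2*x
h = 46 (h = -6 + ((2*1)*(-13))*(-2) = -6 + (2*(-13))*(-2) = -6 - 26*(-2) = -6 + 52 = 46)
h/(3717/620 + 605/(-3905)) = 46/(3717/620 + 605/(-3905)) = 46/(3717*(1/620) + 605*(-1/3905)) = 46/(3717/620 - 11/71) = 46/(257087/44020) = 46*(44020/257087) = 2024920/257087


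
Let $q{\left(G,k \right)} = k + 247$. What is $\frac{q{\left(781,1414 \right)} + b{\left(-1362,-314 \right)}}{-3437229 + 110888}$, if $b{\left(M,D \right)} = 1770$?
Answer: $- \frac{3431}{3326341} \approx -0.0010315$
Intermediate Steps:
$q{\left(G,k \right)} = 247 + k$
$\frac{q{\left(781,1414 \right)} + b{\left(-1362,-314 \right)}}{-3437229 + 110888} = \frac{\left(247 + 1414\right) + 1770}{-3437229 + 110888} = \frac{1661 + 1770}{-3326341} = 3431 \left(- \frac{1}{3326341}\right) = - \frac{3431}{3326341}$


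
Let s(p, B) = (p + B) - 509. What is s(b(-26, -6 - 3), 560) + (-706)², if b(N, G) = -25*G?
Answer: 498712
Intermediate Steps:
s(p, B) = -509 + B + p (s(p, B) = (B + p) - 509 = -509 + B + p)
s(b(-26, -6 - 3), 560) + (-706)² = (-509 + 560 - 25*(-6 - 3)) + (-706)² = (-509 + 560 - 25*(-9)) + 498436 = (-509 + 560 + 225) + 498436 = 276 + 498436 = 498712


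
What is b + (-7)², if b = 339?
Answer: 388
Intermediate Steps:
b + (-7)² = 339 + (-7)² = 339 + 49 = 388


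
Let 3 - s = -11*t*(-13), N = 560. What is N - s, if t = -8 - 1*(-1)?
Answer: -444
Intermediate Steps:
t = -7 (t = -8 + 1 = -7)
s = 1004 (s = 3 - (-11*(-7))*(-13) = 3 - 77*(-13) = 3 - 1*(-1001) = 3 + 1001 = 1004)
N - s = 560 - 1*1004 = 560 - 1004 = -444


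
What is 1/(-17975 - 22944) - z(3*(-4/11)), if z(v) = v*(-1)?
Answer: -491039/450109 ≈ -1.0909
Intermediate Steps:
z(v) = -v
1/(-17975 - 22944) - z(3*(-4/11)) = 1/(-17975 - 22944) - (-1)*3*(-4/11) = 1/(-40919) - (-1)*3*(-4*1/11) = -1/40919 - (-1)*3*(-4/11) = -1/40919 - (-1)*(-12)/11 = -1/40919 - 1*12/11 = -1/40919 - 12/11 = -491039/450109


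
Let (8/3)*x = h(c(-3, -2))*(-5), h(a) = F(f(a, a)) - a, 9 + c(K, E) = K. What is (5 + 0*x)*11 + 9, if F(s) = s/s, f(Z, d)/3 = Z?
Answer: 64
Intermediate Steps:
c(K, E) = -9 + K
f(Z, d) = 3*Z
F(s) = 1
h(a) = 1 - a
x = -195/8 (x = 3*((1 - (-9 - 3))*(-5))/8 = 3*((1 - 1*(-12))*(-5))/8 = 3*((1 + 12)*(-5))/8 = 3*(13*(-5))/8 = (3/8)*(-65) = -195/8 ≈ -24.375)
(5 + 0*x)*11 + 9 = (5 + 0*(-195/8))*11 + 9 = (5 + 0)*11 + 9 = 5*11 + 9 = 55 + 9 = 64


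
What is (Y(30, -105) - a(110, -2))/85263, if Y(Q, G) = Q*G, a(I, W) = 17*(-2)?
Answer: -3116/85263 ≈ -0.036546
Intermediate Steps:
a(I, W) = -34
Y(Q, G) = G*Q
(Y(30, -105) - a(110, -2))/85263 = (-105*30 - 1*(-34))/85263 = (-3150 + 34)*(1/85263) = -3116*1/85263 = -3116/85263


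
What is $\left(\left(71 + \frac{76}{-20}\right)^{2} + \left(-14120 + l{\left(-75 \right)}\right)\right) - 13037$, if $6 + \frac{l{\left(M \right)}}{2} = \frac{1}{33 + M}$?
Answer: $- \frac{11892934}{525} \approx -22653.0$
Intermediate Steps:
$l{\left(M \right)} = -12 + \frac{2}{33 + M}$
$\left(\left(71 + \frac{76}{-20}\right)^{2} + \left(-14120 + l{\left(-75 \right)}\right)\right) - 13037 = \left(\left(71 + \frac{76}{-20}\right)^{2} - \left(14120 - \frac{2 \left(-197 - -450\right)}{33 - 75}\right)\right) - 13037 = \left(\left(71 + 76 \left(- \frac{1}{20}\right)\right)^{2} - \left(14120 - \frac{2 \left(-197 + 450\right)}{-42}\right)\right) - 13037 = \left(\left(71 - \frac{19}{5}\right)^{2} - \left(14120 + \frac{1}{21} \cdot 253\right)\right) - 13037 = \left(\left(\frac{336}{5}\right)^{2} - \frac{296773}{21}\right) - 13037 = \left(\frac{112896}{25} - \frac{296773}{21}\right) - 13037 = - \frac{5048509}{525} - 13037 = - \frac{11892934}{525}$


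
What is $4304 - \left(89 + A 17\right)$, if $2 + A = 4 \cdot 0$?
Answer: $4249$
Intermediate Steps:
$A = -2$ ($A = -2 + 4 \cdot 0 = -2 + 0 = -2$)
$4304 - \left(89 + A 17\right) = 4304 - \left(89 - 34\right) = 4304 - 55 = 4249$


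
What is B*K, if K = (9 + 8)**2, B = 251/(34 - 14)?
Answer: 72539/20 ≈ 3626.9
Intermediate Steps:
B = 251/20 ≈ 12.550
K = 289 (K = 17**2 = 289)
B*K = (251/20)*289 = 72539/20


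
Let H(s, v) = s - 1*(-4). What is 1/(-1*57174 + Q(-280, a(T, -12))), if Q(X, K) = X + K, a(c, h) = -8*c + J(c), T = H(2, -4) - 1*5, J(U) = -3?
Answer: -1/57465 ≈ -1.7402e-5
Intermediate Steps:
H(s, v) = 4 + s (H(s, v) = s + 4 = 4 + s)
T = 1 (T = (4 + 2) - 1*5 = 6 - 5 = 1)
a(c, h) = -3 - 8*c (a(c, h) = -8*c - 3 = -3 - 8*c)
Q(X, K) = K + X
1/(-1*57174 + Q(-280, a(T, -12))) = 1/(-1*57174 + ((-3 - 8*1) - 280)) = 1/(-57174 + ((-3 - 8) - 280)) = 1/(-57174 + (-11 - 280)) = 1/(-57174 - 291) = 1/(-57465) = -1/57465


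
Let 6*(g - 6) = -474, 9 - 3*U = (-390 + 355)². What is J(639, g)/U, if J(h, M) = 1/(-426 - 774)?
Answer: 1/486400 ≈ 2.0559e-6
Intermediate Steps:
U = -1216/3 (U = 3 - (-390 + 355)²/3 = 3 - ⅓*(-35)² = 3 - ⅓*1225 = 3 - 1225/3 = -1216/3 ≈ -405.33)
g = -73 (g = 6 + (⅙)*(-474) = 6 - 79 = -73)
J(h, M) = -1/1200 (J(h, M) = 1/(-1200) = -1/1200)
J(639, g)/U = -1/(1200*(-1216/3)) = -1/1200*(-3/1216) = 1/486400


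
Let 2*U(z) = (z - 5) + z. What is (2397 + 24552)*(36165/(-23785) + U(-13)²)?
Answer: 122417045205/19028 ≈ 6.4335e+6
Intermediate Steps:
U(z) = -5/2 + z (U(z) = ((z - 5) + z)/2 = ((-5 + z) + z)/2 = (-5 + 2*z)/2 = -5/2 + z)
(2397 + 24552)*(36165/(-23785) + U(-13)²) = (2397 + 24552)*(36165/(-23785) + (-5/2 - 13)²) = 26949*(36165*(-1/23785) + (-31/2)²) = 26949*(-7233/4757 + 961/4) = 26949*(4542545/19028) = 122417045205/19028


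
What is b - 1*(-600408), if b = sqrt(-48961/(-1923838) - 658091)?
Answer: 600408 + I*sqrt(49708064378748814)/274834 ≈ 6.0041e+5 + 811.23*I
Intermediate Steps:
b = I*sqrt(49708064378748814)/274834 (b = sqrt(-48961*(-1/1923838) - 658091) = sqrt(48961/1923838 - 658091) = sqrt(-1266060424297/1923838) = I*sqrt(49708064378748814)/274834 ≈ 811.23*I)
b - 1*(-600408) = I*sqrt(49708064378748814)/274834 - 1*(-600408) = I*sqrt(49708064378748814)/274834 + 600408 = 600408 + I*sqrt(49708064378748814)/274834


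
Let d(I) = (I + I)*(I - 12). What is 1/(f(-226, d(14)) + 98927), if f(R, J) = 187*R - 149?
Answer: 1/56516 ≈ 1.7694e-5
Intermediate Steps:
d(I) = 2*I*(-12 + I) (d(I) = (2*I)*(-12 + I) = 2*I*(-12 + I))
f(R, J) = -149 + 187*R
1/(f(-226, d(14)) + 98927) = 1/((-149 + 187*(-226)) + 98927) = 1/((-149 - 42262) + 98927) = 1/(-42411 + 98927) = 1/56516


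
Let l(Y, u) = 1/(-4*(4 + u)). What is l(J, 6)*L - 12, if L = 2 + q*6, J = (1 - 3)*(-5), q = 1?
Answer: -61/5 ≈ -12.200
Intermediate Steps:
J = 10 (J = -2*(-5) = 10)
l(Y, u) = 1/(-16 - 4*u)
L = 8 (L = 2 + 1*6 = 2 + 6 = 8)
l(J, 6)*L - 12 = -1/(16 + 4*6)*8 - 12 = -1/(16 + 24)*8 - 12 = -1/40*8 - 12 = -⅕ - 12 = -61/5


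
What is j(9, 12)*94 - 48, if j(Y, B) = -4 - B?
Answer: -1552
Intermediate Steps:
j(9, 12)*94 - 48 = (-4 - 1*12)*94 - 48 = (-4 - 12)*94 - 48 = -16*94 - 48 = -1504 - 48 = -1552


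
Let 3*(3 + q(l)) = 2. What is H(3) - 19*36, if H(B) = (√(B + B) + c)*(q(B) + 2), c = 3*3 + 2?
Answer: -2063/3 - √6/3 ≈ -688.48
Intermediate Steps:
c = 11 (c = 9 + 2 = 11)
q(l) = -7/3 (q(l) = -3 + (⅓)*2 = -3 + ⅔ = -7/3)
H(B) = -11/3 - √2*√B/3 (H(B) = (√(B + B) + 11)*(-7/3 + 2) = (√(2*B) + 11)*(-⅓) = (√2*√B + 11)*(-⅓) = (11 + √2*√B)*(-⅓) = -11/3 - √2*√B/3)
H(3) - 19*36 = (-11/3 - √2*√3/3) - 19*36 = (-11/3 - √6/3) - 684 = -2063/3 - √6/3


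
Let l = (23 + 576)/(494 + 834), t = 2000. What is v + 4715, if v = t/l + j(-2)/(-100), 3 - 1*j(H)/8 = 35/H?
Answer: 136982566/14975 ≈ 9147.4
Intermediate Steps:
j(H) = 24 - 280/H
l = 599/1328 ≈ 0.45105
v = 66375441/14975 (v = 2000/(599/1328) + (24 - 280/(-2))/(-100) = 2000*(1328/599) + (24 - 280*(-½))*(-1/100) = 2656000/599 + (24 + 140)*(-1/100) = 2656000/599 + 164*(-1/100) = 2656000/599 - 41/25 = 66375441/14975 ≈ 4432.4)
v + 4715 = 66375441/14975 + 4715 = 136982566/14975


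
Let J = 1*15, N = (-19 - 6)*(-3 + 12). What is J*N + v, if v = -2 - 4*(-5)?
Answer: -3357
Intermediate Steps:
N = -225 (N = -25*9 = -225)
v = 18 (v = -2 + 20 = 18)
J = 15
J*N + v = 15*(-225) + 18 = -3375 + 18 = -3357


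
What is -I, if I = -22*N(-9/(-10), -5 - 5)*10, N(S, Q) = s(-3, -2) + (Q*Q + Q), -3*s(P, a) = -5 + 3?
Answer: 59840/3 ≈ 19947.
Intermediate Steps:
s(P, a) = ⅔ (s(P, a) = -(-5 + 3)/3 = -⅓*(-2) = ⅔)
N(S, Q) = ⅔ + Q + Q² (N(S, Q) = ⅔ + (Q*Q + Q) = ⅔ + (Q² + Q) = ⅔ + (Q + Q²) = ⅔ + Q + Q²)
I = -59840/3 (I = -22*(⅔ + (-5 - 5) + (-5 - 5)²)*10 = -22*(⅔ - 10 + (-10)²)*10 = -22*(⅔ - 10 + 100)*10 = -22*272/3*10 = -5984/3*10 = -59840/3 ≈ -19947.)
-I = -1*(-59840/3) = 59840/3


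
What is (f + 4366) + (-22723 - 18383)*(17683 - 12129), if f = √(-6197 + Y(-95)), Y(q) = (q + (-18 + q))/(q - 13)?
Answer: -228298358 + I*√501801/9 ≈ -2.283e+8 + 78.709*I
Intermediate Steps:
Y(q) = (-18 + 2*q)/(-13 + q)
f = I*√501801/9 (f = √(-6197 + 2*(-9 - 95)/(-13 - 95)) = √(-6197 + 2*(-104)/(-108)) = √(-6197 + 2*(-1/108)*(-104)) = √(-6197 + 52/27) = √(-167267/27) = I*√501801/9 ≈ 78.709*I)
(f + 4366) + (-22723 - 18383)*(17683 - 12129) = (I*√501801/9 + 4366) + (-22723 - 18383)*(17683 - 12129) = (4366 + I*√501801/9) - 41106*5554 = (4366 + I*√501801/9) - 228302724 = -228298358 + I*√501801/9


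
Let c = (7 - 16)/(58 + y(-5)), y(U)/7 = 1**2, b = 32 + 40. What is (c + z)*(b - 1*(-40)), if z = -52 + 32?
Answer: -146608/65 ≈ -2255.5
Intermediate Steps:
z = -20
b = 72
y(U) = 7 (y(U) = 7*1**2 = 7*1 = 7)
c = -9/65 (c = (7 - 16)/(58 + 7) = -9/65 ≈ -0.13846)
(c + z)*(b - 1*(-40)) = (-9/65 - 20)*(72 - 1*(-40)) = -1309*(72 + 40)/65 = -1309/65*112 = -146608/65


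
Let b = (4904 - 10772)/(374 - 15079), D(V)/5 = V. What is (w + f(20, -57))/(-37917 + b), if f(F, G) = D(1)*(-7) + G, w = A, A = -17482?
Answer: 86141890/185854539 ≈ 0.46349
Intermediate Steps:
D(V) = 5*V
w = -17482
f(F, G) = -35 + G (f(F, G) = (5*1)*(-7) + G = 5*(-7) + G = -35 + G)
b = 5868/14705 (b = -5868/(-14705) = -5868*(-1/14705) = 5868/14705 ≈ 0.39905)
(w + f(20, -57))/(-37917 + b) = (-17482 + (-35 - 57))/(-37917 + 5868/14705) = (-17482 - 92)/(-557563617/14705) = -17574*(-14705/557563617) = 86141890/185854539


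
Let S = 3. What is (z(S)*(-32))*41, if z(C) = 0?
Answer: 0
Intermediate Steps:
(z(S)*(-32))*41 = (0*(-32))*41 = 0*41 = 0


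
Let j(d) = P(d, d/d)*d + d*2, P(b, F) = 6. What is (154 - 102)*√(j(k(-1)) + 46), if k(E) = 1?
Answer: 156*√6 ≈ 382.12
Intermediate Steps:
j(d) = 8*d (j(d) = 6*d + d*2 = 6*d + 2*d = 8*d)
(154 - 102)*√(j(k(-1)) + 46) = (154 - 102)*√(8*1 + 46) = 52*√(8 + 46) = 52*√54 = 52*(3*√6) = 156*√6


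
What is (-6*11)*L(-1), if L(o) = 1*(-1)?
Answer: 66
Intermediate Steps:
L(o) = -1
(-6*11)*L(-1) = -6*11*(-1) = -66*(-1) = 66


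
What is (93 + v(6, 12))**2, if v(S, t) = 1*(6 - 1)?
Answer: 9604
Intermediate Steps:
v(S, t) = 5 (v(S, t) = 1*5 = 5)
(93 + v(6, 12))**2 = (93 + 5)**2 = 98**2 = 9604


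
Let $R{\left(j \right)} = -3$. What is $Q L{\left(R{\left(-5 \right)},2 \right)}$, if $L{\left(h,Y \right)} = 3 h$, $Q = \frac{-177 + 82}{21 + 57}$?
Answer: $\frac{285}{26} \approx 10.962$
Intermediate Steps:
$Q = - \frac{95}{78} \approx -1.2179$
$Q L{\left(R{\left(-5 \right)},2 \right)} = - \frac{95 \cdot 3 \left(-3\right)}{78} = \left(- \frac{95}{78}\right) \left(-9\right) = \frac{285}{26}$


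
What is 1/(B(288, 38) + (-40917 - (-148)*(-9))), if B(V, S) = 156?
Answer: -1/42093 ≈ -2.3757e-5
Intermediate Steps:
1/(B(288, 38) + (-40917 - (-148)*(-9))) = 1/(156 + (-40917 - (-148)*(-9))) = 1/(156 + (-40917 - 1*1332)) = 1/(156 + (-40917 - 1332)) = 1/(156 - 42249) = 1/(-42093) = -1/42093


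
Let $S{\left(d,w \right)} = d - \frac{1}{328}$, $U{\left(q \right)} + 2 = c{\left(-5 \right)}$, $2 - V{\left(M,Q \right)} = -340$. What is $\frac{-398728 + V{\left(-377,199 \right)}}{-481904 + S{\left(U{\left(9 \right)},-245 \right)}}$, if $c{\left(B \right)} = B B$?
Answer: $\frac{130670608}{158056969} \approx 0.82673$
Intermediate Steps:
$V{\left(M,Q \right)} = 342$ ($V{\left(M,Q \right)} = 2 - -340 = 2 + 340 = 342$)
$c{\left(B \right)} = B^{2}$
$U{\left(q \right)} = 23$ ($U{\left(q \right)} = -2 + \left(-5\right)^{2} = -2 + 25 = 23$)
$S{\left(d,w \right)} = - \frac{1}{328} + d$ ($S{\left(d,w \right)} = d - \frac{1}{328} = - \frac{1}{328} + d$)
$\frac{-398728 + V{\left(-377,199 \right)}}{-481904 + S{\left(U{\left(9 \right)},-245 \right)}} = \frac{-398728 + 342}{-481904 + \left(- \frac{1}{328} + 23\right)} = - \frac{398386}{-481904 + \frac{7543}{328}} = - \frac{398386}{- \frac{158056969}{328}} = \left(-398386\right) \left(- \frac{328}{158056969}\right) = \frac{130670608}{158056969}$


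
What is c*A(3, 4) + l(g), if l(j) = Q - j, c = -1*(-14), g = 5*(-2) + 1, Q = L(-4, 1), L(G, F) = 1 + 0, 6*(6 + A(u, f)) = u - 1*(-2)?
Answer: -187/3 ≈ -62.333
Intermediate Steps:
A(u, f) = -17/3 + u/6 (A(u, f) = -6 + (u - 1*(-2))/6 = -6 + (u + 2)/6 = -6 + (2 + u)/6 = -6 + (⅓ + u/6) = -17/3 + u/6)
L(G, F) = 1
Q = 1
g = -9 (g = -10 + 1 = -9)
c = 14
l(j) = 1 - j
c*A(3, 4) + l(g) = 14*(-17/3 + (⅙)*3) + (1 - 1*(-9)) = 14*(-17/3 + ½) + (1 + 9) = 14*(-31/6) + 10 = -217/3 + 10 = -187/3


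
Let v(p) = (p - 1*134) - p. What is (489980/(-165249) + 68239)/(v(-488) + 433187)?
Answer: 11275936531/71561575197 ≈ 0.15757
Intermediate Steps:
v(p) = -134 (v(p) = (p - 134) - p = (-134 + p) - p = -134)
(489980/(-165249) + 68239)/(v(-488) + 433187) = (489980/(-165249) + 68239)/(-134 + 433187) = (489980*(-1/165249) + 68239)/433053 = (-489980/165249 + 68239)*(1/433053) = (11275936531/165249)*(1/433053) = 11275936531/71561575197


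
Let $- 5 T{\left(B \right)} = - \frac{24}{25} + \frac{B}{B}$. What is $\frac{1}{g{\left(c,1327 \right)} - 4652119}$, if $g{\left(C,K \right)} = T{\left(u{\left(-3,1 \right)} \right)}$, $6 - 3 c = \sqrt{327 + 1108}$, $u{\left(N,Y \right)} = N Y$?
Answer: $- \frac{125}{581514876} \approx -2.1496 \cdot 10^{-7}$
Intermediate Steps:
$T{\left(B \right)} = - \frac{1}{125}$ ($T{\left(B \right)} = - \frac{- \frac{24}{25} + \frac{B}{B}}{5} = - \frac{\left(-24\right) \frac{1}{25} + 1}{5} = - \frac{- \frac{24}{25} + 1}{5} = \left(- \frac{1}{5}\right) \frac{1}{25} = - \frac{1}{125}$)
$c = 2 - \frac{\sqrt{1435}}{3}$ ($c = 2 - \frac{\sqrt{327 + 1108}}{3} = 2 - \frac{\sqrt{1435}}{3} \approx -10.627$)
$g{\left(C,K \right)} = - \frac{1}{125}$
$\frac{1}{g{\left(c,1327 \right)} - 4652119} = \frac{1}{- \frac{1}{125} - 4652119} = \frac{1}{- \frac{581514876}{125}} = - \frac{125}{581514876}$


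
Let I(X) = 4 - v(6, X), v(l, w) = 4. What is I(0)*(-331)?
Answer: 0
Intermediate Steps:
I(X) = 0 (I(X) = 4 - 1*4 = 4 - 4 = 0)
I(0)*(-331) = 0*(-331) = 0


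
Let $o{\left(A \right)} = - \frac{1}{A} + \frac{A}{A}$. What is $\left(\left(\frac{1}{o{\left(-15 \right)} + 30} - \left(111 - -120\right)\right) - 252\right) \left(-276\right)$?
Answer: $\frac{31058694}{233} \approx 1.333 \cdot 10^{5}$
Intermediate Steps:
$o{\left(A \right)} = 1 - \frac{1}{A}$ ($o{\left(A \right)} = - \frac{1}{A} + 1 = 1 - \frac{1}{A}$)
$\left(\left(\frac{1}{o{\left(-15 \right)} + 30} - \left(111 - -120\right)\right) - 252\right) \left(-276\right) = \left(\left(\frac{1}{\frac{-1 - 15}{-15} + 30} - \left(111 - -120\right)\right) - 252\right) \left(-276\right) = \left(\left(\frac{1}{\left(- \frac{1}{15}\right) \left(-16\right) + 30} - \left(111 + 120\right)\right) - 252\right) \left(-276\right) = \left(\left(\frac{1}{\frac{16}{15} + 30} - 231\right) - 252\right) \left(-276\right) = \left(\left(\frac{1}{\frac{466}{15}} - 231\right) - 252\right) \left(-276\right) = \left(\left(\frac{15}{466} - 231\right) - 252\right) \left(-276\right) = \left(- \frac{107631}{466} - 252\right) \left(-276\right) = \left(- \frac{225063}{466}\right) \left(-276\right) = \frac{31058694}{233}$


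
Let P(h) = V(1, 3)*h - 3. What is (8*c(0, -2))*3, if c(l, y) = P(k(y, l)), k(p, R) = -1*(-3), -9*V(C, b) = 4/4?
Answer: -80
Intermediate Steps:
V(C, b) = -⅑ (V(C, b) = -4/(9*4) = -⅑*1 = -⅑)
k(p, R) = 3
P(h) = -3 - h/9 (P(h) = -h/9 - 3 = -3 - h/9)
c(l, y) = -10/3 (c(l, y) = -3 - ⅑*3 = -3 - ⅓ = -10/3)
(8*c(0, -2))*3 = (8*(-10/3))*3 = -80/3*3 = -80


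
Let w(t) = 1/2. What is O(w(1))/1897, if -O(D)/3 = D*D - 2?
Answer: 3/1084 ≈ 0.0027675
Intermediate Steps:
w(t) = 1/2
O(D) = 6 - 3*D**2 (O(D) = -3*(D*D - 2) = -3*(D**2 - 2) = -3*(-2 + D**2) = 6 - 3*D**2)
O(w(1))/1897 = (6 - 3*(1/2)**2)/1897 = (6 - 3*1/4)*(1/1897) = (6 - 3/4)*(1/1897) = (21/4)*(1/1897) = 3/1084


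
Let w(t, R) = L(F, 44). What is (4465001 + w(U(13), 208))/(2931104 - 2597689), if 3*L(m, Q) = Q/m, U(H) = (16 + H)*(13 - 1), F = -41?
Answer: 549195079/41010045 ≈ 13.392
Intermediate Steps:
U(H) = 192 + 12*H (U(H) = (16 + H)*12 = 192 + 12*H)
L(m, Q) = Q/(3*m) (L(m, Q) = (Q/m)/3 = Q/(3*m))
w(t, R) = -44/123 (w(t, R) = (⅓)*44/(-41) = (⅓)*44*(-1/41) = -44/123)
(4465001 + w(U(13), 208))/(2931104 - 2597689) = (4465001 - 44/123)/(2931104 - 2597689) = (549195079/123)/333415 = (549195079/123)*(1/333415) = 549195079/41010045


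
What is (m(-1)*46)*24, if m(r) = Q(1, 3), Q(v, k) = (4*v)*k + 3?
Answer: 16560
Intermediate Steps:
Q(v, k) = 3 + 4*k*v (Q(v, k) = 4*k*v + 3 = 3 + 4*k*v)
m(r) = 15 (m(r) = 3 + 4*3*1 = 3 + 12 = 15)
(m(-1)*46)*24 = (15*46)*24 = 690*24 = 16560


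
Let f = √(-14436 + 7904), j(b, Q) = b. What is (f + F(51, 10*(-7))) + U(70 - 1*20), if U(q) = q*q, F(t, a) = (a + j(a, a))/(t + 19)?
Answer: 2498 + 2*I*√1633 ≈ 2498.0 + 80.821*I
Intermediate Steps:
F(t, a) = 2*a/(19 + t) (F(t, a) = (a + a)/(t + 19) = (2*a)/(19 + t) = 2*a/(19 + t))
U(q) = q²
f = 2*I*√1633 (f = √(-6532) = 2*I*√1633 ≈ 80.821*I)
(f + F(51, 10*(-7))) + U(70 - 1*20) = (2*I*√1633 + 2*(10*(-7))/(19 + 51)) + (70 - 1*20)² = (2*I*√1633 + 2*(-70)/70) + (70 - 20)² = (2*I*√1633 + 2*(-70)*(1/70)) + 50² = (2*I*√1633 - 2) + 2500 = (-2 + 2*I*√1633) + 2500 = 2498 + 2*I*√1633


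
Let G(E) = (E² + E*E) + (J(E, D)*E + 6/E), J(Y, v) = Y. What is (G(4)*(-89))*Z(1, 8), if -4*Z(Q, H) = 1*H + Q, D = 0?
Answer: 79299/8 ≈ 9912.4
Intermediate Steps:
Z(Q, H) = -H/4 - Q/4 (Z(Q, H) = -(1*H + Q)/4 = -(H + Q)/4 = -H/4 - Q/4)
G(E) = 3*E² + 6/E (G(E) = (E² + E*E) + (E*E + 6/E) = (E² + E²) + (E² + 6/E) = 2*E² + (E² + 6/E) = 3*E² + 6/E)
(G(4)*(-89))*Z(1, 8) = ((3*(2 + 4³)/4)*(-89))*(-¼*8 - ¼*1) = ((3*(¼)*(2 + 64))*(-89))*(-2 - ¼) = ((3*(¼)*66)*(-89))*(-9/4) = ((99/2)*(-89))*(-9/4) = -8811/2*(-9/4) = 79299/8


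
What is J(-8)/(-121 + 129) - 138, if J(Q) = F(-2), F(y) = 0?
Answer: -138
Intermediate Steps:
J(Q) = 0
J(-8)/(-121 + 129) - 138 = 0/(-121 + 129) - 138 = 0/8 - 138 = 0*(⅛) - 138 = 0 - 138 = -138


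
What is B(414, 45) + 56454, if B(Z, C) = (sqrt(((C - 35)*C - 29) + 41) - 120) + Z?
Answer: 56748 + sqrt(462) ≈ 56770.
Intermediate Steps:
B(Z, C) = -120 + Z + sqrt(12 + C*(-35 + C)) (B(Z, C) = (sqrt(((-35 + C)*C - 29) + 41) - 120) + Z = (sqrt((C*(-35 + C) - 29) + 41) - 120) + Z = (sqrt((-29 + C*(-35 + C)) + 41) - 120) + Z = (sqrt(12 + C*(-35 + C)) - 120) + Z = (-120 + sqrt(12 + C*(-35 + C))) + Z = -120 + Z + sqrt(12 + C*(-35 + C)))
B(414, 45) + 56454 = (-120 + 414 + sqrt(12 + 45**2 - 35*45)) + 56454 = (-120 + 414 + sqrt(12 + 2025 - 1575)) + 56454 = (-120 + 414 + sqrt(462)) + 56454 = (294 + sqrt(462)) + 56454 = 56748 + sqrt(462)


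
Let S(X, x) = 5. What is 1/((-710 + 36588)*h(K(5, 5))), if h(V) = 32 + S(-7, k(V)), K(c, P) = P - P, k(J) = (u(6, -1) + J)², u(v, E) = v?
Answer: 1/1327486 ≈ 7.5330e-7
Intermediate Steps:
k(J) = (6 + J)²
K(c, P) = 0
h(V) = 37 (h(V) = 32 + 5 = 37)
1/((-710 + 36588)*h(K(5, 5))) = 1/((-710 + 36588)*37) = (1/37)/35878 = (1/35878)*(1/37) = 1/1327486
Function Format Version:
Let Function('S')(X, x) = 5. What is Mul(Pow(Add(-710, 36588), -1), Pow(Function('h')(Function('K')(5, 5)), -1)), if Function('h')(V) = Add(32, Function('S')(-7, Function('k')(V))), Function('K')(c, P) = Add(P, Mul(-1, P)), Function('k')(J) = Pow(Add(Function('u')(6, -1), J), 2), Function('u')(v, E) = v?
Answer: Rational(1, 1327486) ≈ 7.5330e-7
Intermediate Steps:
Function('k')(J) = Pow(Add(6, J), 2)
Function('K')(c, P) = 0
Function('h')(V) = 37 (Function('h')(V) = Add(32, 5) = 37)
Mul(Pow(Add(-710, 36588), -1), Pow(Function('h')(Function('K')(5, 5)), -1)) = Mul(Pow(Add(-710, 36588), -1), Pow(37, -1)) = Mul(Pow(35878, -1), Rational(1, 37)) = Mul(Rational(1, 35878), Rational(1, 37)) = Rational(1, 1327486)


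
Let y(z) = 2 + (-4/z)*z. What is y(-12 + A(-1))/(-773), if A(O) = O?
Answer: 2/773 ≈ 0.0025873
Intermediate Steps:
y(z) = -2 (y(z) = 2 - 4 = -2)
y(-12 + A(-1))/(-773) = -2/(-773) = -2*(-1/773) = 2/773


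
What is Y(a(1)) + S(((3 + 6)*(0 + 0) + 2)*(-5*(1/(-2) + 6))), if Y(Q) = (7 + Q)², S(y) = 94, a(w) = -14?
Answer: 143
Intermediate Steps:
Y(a(1)) + S(((3 + 6)*(0 + 0) + 2)*(-5*(1/(-2) + 6))) = (7 - 14)² + 94 = (-7)² + 94 = 49 + 94 = 143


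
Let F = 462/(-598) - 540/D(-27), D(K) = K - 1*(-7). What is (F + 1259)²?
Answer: 147673424089/89401 ≈ 1.6518e+6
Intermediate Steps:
D(K) = 7 + K (D(K) = K + 7 = 7 + K)
F = 7842/299 (F = 462/(-598) - 540/(7 - 27) = 462*(-1/598) - 540/(-20) = -231/299 - 540*(-1/20) = -231/299 + 27 = 7842/299 ≈ 26.227)
(F + 1259)² = (7842/299 + 1259)² = (384283/299)² = 147673424089/89401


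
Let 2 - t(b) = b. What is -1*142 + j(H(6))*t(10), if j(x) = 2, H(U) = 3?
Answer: -158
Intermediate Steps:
t(b) = 2 - b
-1*142 + j(H(6))*t(10) = -1*142 + 2*(2 - 1*10) = -142 + 2*(2 - 10) = -142 + 2*(-8) = -142 - 16 = -158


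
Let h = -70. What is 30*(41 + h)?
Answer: -870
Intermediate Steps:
30*(41 + h) = 30*(41 - 70) = 30*(-29) = -870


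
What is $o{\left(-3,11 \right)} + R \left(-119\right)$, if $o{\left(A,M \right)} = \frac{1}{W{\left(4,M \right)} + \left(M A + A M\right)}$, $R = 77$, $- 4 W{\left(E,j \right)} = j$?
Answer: $- \frac{2519829}{275} \approx -9163.0$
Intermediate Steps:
$W{\left(E,j \right)} = - \frac{j}{4}$
$o{\left(A,M \right)} = \frac{1}{- \frac{M}{4} + 2 A M}$ ($o{\left(A,M \right)} = \frac{1}{- \frac{M}{4} + \left(M A + A M\right)} = \frac{1}{- \frac{M}{4} + \left(A M + A M\right)} = \frac{1}{- \frac{M}{4} + 2 A M}$)
$o{\left(-3,11 \right)} + R \left(-119\right) = \frac{4}{11 \left(-1 + 8 \left(-3\right)\right)} + 77 \left(-119\right) = 4 \cdot \frac{1}{11} \frac{1}{-1 - 24} - 9163 = 4 \cdot \frac{1}{11} \frac{1}{-25} - 9163 = 4 \cdot \frac{1}{11} \left(- \frac{1}{25}\right) - 9163 = - \frac{4}{275} - 9163 = - \frac{2519829}{275}$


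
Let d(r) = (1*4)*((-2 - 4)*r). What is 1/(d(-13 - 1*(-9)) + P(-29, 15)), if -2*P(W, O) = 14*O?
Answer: -⅑ ≈ -0.11111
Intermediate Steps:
P(W, O) = -7*O
d(r) = -24*r (d(r) = 4*(-6*r) = -24*r)
1/(d(-13 - 1*(-9)) + P(-29, 15)) = 1/(-24*(-13 - 1*(-9)) - 7*15) = 1/(-24*(-13 + 9) - 105) = 1/(-24*(-4) - 105) = 1/(96 - 105) = 1/(-9) = -⅑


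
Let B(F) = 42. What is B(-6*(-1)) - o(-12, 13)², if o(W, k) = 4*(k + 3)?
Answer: -4054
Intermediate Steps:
o(W, k) = 12 + 4*k (o(W, k) = 4*(3 + k) = 12 + 4*k)
B(-6*(-1)) - o(-12, 13)² = 42 - (12 + 4*13)² = 42 - (12 + 52)² = 42 - 1*64² = 42 - 1*4096 = 42 - 4096 = -4054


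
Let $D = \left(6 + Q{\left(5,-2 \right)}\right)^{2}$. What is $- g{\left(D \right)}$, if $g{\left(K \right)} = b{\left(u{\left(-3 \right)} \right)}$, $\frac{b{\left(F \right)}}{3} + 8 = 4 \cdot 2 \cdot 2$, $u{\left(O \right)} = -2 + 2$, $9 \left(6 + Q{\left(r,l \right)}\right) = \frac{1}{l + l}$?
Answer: $-24$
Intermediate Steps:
$Q{\left(r,l \right)} = -6 + \frac{1}{18 l}$ ($Q{\left(r,l \right)} = -6 + \frac{1}{9 \left(l + l\right)} = -6 + \frac{1}{9 \cdot 2 l} = -6 + \frac{\frac{1}{2} \frac{1}{l}}{9} = -6 + \frac{1}{18 l}$)
$D = \frac{1}{1296}$ ($D = \left(6 - \left(6 - \frac{1}{18 \left(-2\right)}\right)\right)^{2} = \left(6 + \left(-6 + \frac{1}{18} \left(- \frac{1}{2}\right)\right)\right)^{2} = \left(6 - \frac{217}{36}\right)^{2} = \left(- \frac{1}{36}\right)^{2} = \frac{1}{1296} \approx 0.0007716$)
$u{\left(O \right)} = 0$
$b{\left(F \right)} = 24$ ($b{\left(F \right)} = -24 + 3 \cdot 4 \cdot 2 \cdot 2 = -24 + 3 \cdot 8 \cdot 2 = -24 + 3 \cdot 16 = -24 + 48 = 24$)
$g{\left(K \right)} = 24$
$- g{\left(D \right)} = \left(-1\right) 24 = -24$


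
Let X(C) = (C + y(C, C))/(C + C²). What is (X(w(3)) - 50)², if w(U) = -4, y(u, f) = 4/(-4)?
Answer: 366025/144 ≈ 2541.8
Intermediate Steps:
y(u, f) = -1 (y(u, f) = 4*(-¼) = -1)
X(C) = (-1 + C)/(C + C²) (X(C) = (C - 1)/(C + C²) = (-1 + C)/(C + C²))
(X(w(3)) - 50)² = ((-1 - 4)/((-4)*(1 - 4)) - 50)² = (-¼*(-5)/(-3) - 50)² = (-¼*(-⅓)*(-5) - 50)² = (-5/12 - 50)² = (-605/12)² = 366025/144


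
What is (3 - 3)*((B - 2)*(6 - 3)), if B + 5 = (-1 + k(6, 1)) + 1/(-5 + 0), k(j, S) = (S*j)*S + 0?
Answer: 0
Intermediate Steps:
k(j, S) = j*S² (k(j, S) = j*S² + 0 = j*S²)
B = -⅕ (B = -5 + ((-1 + 6*1²) + 1/(-5 + 0)) = -5 + ((-1 + 6*1) + 1/(-5)) = -5 + ((-1 + 6) - ⅕) = -5 + (5 - ⅕) = -5 + 24/5 = -⅕ ≈ -0.20000)
(3 - 3)*((B - 2)*(6 - 3)) = (3 - 3)*((-⅕ - 2)*(6 - 3)) = 0*(-11/5*3) = 0*(-33/5) = 0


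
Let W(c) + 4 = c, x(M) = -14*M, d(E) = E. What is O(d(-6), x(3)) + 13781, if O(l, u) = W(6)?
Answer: 13783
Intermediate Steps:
W(c) = -4 + c
O(l, u) = 2 (O(l, u) = -4 + 6 = 2)
O(d(-6), x(3)) + 13781 = 2 + 13781 = 13783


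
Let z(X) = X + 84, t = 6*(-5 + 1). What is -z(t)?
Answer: -60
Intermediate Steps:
t = -24 (t = 6*(-4) = -24)
z(X) = 84 + X
-z(t) = -(84 - 24) = -1*60 = -60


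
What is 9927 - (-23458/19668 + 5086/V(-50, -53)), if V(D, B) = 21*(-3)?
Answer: 2066982695/206514 ≈ 10009.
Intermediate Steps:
V(D, B) = -63
9927 - (-23458/19668 + 5086/V(-50, -53)) = 9927 - (-23458/19668 + 5086/(-63)) = 9927 - (-23458*1/19668 + 5086*(-1/63)) = 9927 - (-11729/9834 - 5086/63) = 9927 - 1*(-16918217/206514) = 9927 + 16918217/206514 = 2066982695/206514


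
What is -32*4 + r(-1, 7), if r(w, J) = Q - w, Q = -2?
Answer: -129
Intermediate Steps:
r(w, J) = -2 - w
-32*4 + r(-1, 7) = -32*4 + (-2 - 1*(-1)) = -128 + (-2 + 1) = -128 - 1 = -129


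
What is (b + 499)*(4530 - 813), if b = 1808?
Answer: 8575119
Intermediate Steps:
(b + 499)*(4530 - 813) = (1808 + 499)*(4530 - 813) = 2307*3717 = 8575119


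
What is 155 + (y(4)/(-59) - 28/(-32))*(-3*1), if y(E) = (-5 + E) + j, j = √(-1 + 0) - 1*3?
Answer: 71825/472 + 3*I/59 ≈ 152.17 + 0.050847*I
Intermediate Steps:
j = -3 + I (j = √(-1) - 3 = I - 3 = -3 + I ≈ -3.0 + 1.0*I)
y(E) = -8 + I + E (y(E) = (-5 + E) + (-3 + I) = -8 + I + E)
155 + (y(4)/(-59) - 28/(-32))*(-3*1) = 155 + ((-8 + I + 4)/(-59) - 28/(-32))*(-3*1) = 155 + ((-4 + I)*(-1/59) - 28*(-1/32))*(-3) = 155 + ((4/59 - I/59) + 7/8)*(-3) = 155 + (445/472 - I/59)*(-3) = 155 + (-1335/472 + 3*I/59) = 71825/472 + 3*I/59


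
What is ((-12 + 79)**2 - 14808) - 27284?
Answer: -37603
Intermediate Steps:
((-12 + 79)**2 - 14808) - 27284 = (67**2 - 14808) - 27284 = (4489 - 14808) - 27284 = -10319 - 27284 = -37603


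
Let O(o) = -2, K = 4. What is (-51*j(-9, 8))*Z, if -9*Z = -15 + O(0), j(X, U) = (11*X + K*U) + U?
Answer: 17051/3 ≈ 5683.7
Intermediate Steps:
j(X, U) = 5*U + 11*X (j(X, U) = (11*X + 4*U) + U = (4*U + 11*X) + U = 5*U + 11*X)
Z = 17/9 (Z = -(-15 - 2)/9 = -1/9*(-17) = 17/9 ≈ 1.8889)
(-51*j(-9, 8))*Z = -51*(5*8 + 11*(-9))*(17/9) = -51*(40 - 99)*(17/9) = -51*(-59)*(17/9) = 3009*(17/9) = 17051/3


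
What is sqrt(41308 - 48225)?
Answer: I*sqrt(6917) ≈ 83.168*I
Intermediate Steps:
sqrt(41308 - 48225) = sqrt(-6917) = I*sqrt(6917)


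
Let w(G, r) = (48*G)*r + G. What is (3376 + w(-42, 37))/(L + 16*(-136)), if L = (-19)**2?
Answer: 6478/165 ≈ 39.261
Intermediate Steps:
w(G, r) = G + 48*G*r (w(G, r) = 48*G*r + G = G + 48*G*r)
L = 361
(3376 + w(-42, 37))/(L + 16*(-136)) = (3376 - 42*(1 + 48*37))/(361 + 16*(-136)) = (3376 - 42*(1 + 1776))/(361 - 2176) = (3376 - 42*1777)/(-1815) = (3376 - 74634)*(-1/1815) = -71258*(-1/1815) = 6478/165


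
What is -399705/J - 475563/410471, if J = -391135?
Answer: -4388404590/32109914917 ≈ -0.13667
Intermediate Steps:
-399705/J - 475563/410471 = -399705/(-391135) - 475563/410471 = -399705*(-1/391135) - 475563*1/410471 = 79941/78227 - 475563/410471 = -4388404590/32109914917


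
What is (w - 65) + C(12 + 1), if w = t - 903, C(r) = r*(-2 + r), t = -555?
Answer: -1380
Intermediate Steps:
w = -1458 (w = -555 - 903 = -1458)
(w - 65) + C(12 + 1) = (-1458 - 65) + (12 + 1)*(-2 + (12 + 1)) = -1523 + 13*(-2 + 13) = -1523 + 13*11 = -1523 + 143 = -1380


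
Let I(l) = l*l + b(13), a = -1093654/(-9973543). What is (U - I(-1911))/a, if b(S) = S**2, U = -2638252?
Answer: -31368498210853/546827 ≈ -5.7365e+7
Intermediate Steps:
a = 1093654/9973543 (a = -1093654*(-1/9973543) = 1093654/9973543 ≈ 0.10966)
I(l) = 169 + l**2 (I(l) = l*l + 13**2 = l**2 + 169 = 169 + l**2)
(U - I(-1911))/a = (-2638252 - (169 + (-1911)**2))/(1093654/9973543) = (-2638252 - (169 + 3651921))*(9973543/1093654) = (-2638252 - 1*3652090)*(9973543/1093654) = (-2638252 - 3652090)*(9973543/1093654) = -6290342*9973543/1093654 = -31368498210853/546827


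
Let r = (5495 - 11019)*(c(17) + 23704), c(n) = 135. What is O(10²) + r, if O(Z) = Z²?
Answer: -131676636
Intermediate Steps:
r = -131686636 (r = (5495 - 11019)*(135 + 23704) = -5524*23839 = -131686636)
O(10²) + r = (10²)² - 131686636 = 100² - 131686636 = 10000 - 131686636 = -131676636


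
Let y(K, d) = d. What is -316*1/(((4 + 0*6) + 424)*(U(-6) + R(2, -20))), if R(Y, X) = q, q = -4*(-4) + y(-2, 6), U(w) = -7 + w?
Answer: -79/963 ≈ -0.082035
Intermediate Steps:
q = 22 (q = -4*(-4) + 6 = 16 + 6 = 22)
R(Y, X) = 22
-316*1/(((4 + 0*6) + 424)*(U(-6) + R(2, -20))) = -316*1/(((-7 - 6) + 22)*((4 + 0*6) + 424)) = -316*1/((-13 + 22)*((4 + 0) + 424)) = -316*1/(9*(4 + 424)) = -316/(9*428) = -316/3852 = -316*1/3852 = -79/963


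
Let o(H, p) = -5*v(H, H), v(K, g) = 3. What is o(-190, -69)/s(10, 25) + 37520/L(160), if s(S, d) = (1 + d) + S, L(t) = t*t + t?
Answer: 287/276 ≈ 1.0399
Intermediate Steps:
L(t) = t + t**2 (L(t) = t**2 + t = t + t**2)
o(H, p) = -15 (o(H, p) = -5*3 = -15)
s(S, d) = 1 + S + d
o(-190, -69)/s(10, 25) + 37520/L(160) = -15/(1 + 10 + 25) + 37520/((160*(1 + 160))) = -15/36 + 37520/((160*161)) = -15*1/36 + 37520/25760 = -5/12 + 37520*(1/25760) = -5/12 + 67/46 = 287/276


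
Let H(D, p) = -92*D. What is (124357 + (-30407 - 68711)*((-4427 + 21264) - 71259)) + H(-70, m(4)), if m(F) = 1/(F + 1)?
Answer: 5394330593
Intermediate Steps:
m(F) = 1/(1 + F)
(124357 + (-30407 - 68711)*((-4427 + 21264) - 71259)) + H(-70, m(4)) = (124357 + (-30407 - 68711)*((-4427 + 21264) - 71259)) - 92*(-70) = (124357 - 99118*(16837 - 71259)) + 6440 = (124357 - 99118*(-54422)) + 6440 = (124357 + 5394199796) + 6440 = 5394324153 + 6440 = 5394330593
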